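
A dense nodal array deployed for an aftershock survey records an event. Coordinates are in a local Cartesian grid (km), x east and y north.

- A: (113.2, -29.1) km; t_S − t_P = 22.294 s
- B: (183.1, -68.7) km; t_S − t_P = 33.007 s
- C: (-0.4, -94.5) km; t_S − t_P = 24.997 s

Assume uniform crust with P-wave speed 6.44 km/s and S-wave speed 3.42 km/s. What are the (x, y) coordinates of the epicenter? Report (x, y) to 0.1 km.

Distance from S−P lag: d = Δt · v_P v_S / (v_P − v_S) = Δt · (6.44·3.42)/(6.44−3.42) ≈ 7.2930·Δt.
So d_A = 162.59, d_B = 240.72, d_C = 182.30 km.
Circle about each station: (x − 113.2)² + (y + 29.1)² = 162.59²; (x − 183.1)² + (y + 68.7)² = 240.72²; (x + 0.4)² + (y + 94.5)² = 182.30².
Subtracting pairs of circle equations eliminates x²+y² and gives linear equations (the radical axes):
139.8 x − 79.2 y = -6926.36
-227.2 x − 130.8 y = -11528.42
Solving the 2×2 system: x ≈ 0.2, y ≈ 87.8 km.

(0.2, 87.8)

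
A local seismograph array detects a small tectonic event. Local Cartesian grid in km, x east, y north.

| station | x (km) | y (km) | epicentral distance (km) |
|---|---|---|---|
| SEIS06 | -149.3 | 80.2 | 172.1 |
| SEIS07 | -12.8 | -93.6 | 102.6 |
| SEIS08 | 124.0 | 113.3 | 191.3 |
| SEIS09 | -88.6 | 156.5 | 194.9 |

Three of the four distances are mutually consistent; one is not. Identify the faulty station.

Solve using three stations at a time. Using SEIS06, SEIS08, SEIS09 (subtract circle equations pairwise → linear system) gives (x, y) ≈ (-11.0, -22.4).
Distances from that point to each station vs reported:
  SEIS06: calculated 172.2 vs reported 172.1 → residual 0.1 km
  SEIS07: calculated 71.3 vs reported 102.6 → residual 31.3 km
  SEIS08: calculated 191.4 vs reported 191.3 → residual 0.1 km
  SEIS09: calculated 195.0 vs reported 194.9 → residual 0.1 km
SEIS06, SEIS08, SEIS09 are mutually consistent (residuals ≈ 0); SEIS07 is off by 31.3 km.

SEIS07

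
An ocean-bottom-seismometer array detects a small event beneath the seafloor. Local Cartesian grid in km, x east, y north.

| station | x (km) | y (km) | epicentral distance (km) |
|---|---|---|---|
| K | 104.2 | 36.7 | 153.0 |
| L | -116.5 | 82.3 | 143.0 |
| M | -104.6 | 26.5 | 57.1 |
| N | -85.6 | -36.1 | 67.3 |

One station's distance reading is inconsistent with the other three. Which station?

L

Solve using three stations at a time. Using K, M, N (subtract circle equations pairwise → linear system) gives (x, y) ≈ (-47.9, 19.7).
Distances from that point to each station vs reported:
  K: calculated 153.0 vs reported 153.0 → residual 0.0 km
  L: calculated 92.9 vs reported 143.0 → residual 50.1 km
  M: calculated 57.1 vs reported 57.1 → residual 0.0 km
  N: calculated 67.3 vs reported 67.3 → residual 0.0 km
K, M, N are mutually consistent (residuals ≈ 0); L is off by 50.1 km.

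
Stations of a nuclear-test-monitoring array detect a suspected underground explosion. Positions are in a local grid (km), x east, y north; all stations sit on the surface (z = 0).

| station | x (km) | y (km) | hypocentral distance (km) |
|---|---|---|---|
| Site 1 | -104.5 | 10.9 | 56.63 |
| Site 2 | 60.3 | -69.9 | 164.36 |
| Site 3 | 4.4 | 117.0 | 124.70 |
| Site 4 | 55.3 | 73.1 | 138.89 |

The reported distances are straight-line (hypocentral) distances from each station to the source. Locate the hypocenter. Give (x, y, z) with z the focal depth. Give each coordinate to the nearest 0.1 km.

(-68.0, 24.2, 41.2)

Each station gives a sphere (x−x_i)² + (y−y_i)² + z² = d_i² (stations at z=0).
Subtracting the Site 1 sphere from Site 2 and Site 3: z² cancels, leaving linear equations in x and y:
329.6 x − 161.6 y = -26324.21
217.8 x + 212.2 y = -9673.83
Solving: x ≈ -67.999, y ≈ 24.206 km (keep extra digits for the depth step; rounded: -68.0, 24.2).
Then from the Site 1 sphere: z² = 56.63² − (x + 104.5)² − (y − 10.9)² with x = -67.999, y = 24.206, so z ≈ 41.202 ≈ 41.2 km.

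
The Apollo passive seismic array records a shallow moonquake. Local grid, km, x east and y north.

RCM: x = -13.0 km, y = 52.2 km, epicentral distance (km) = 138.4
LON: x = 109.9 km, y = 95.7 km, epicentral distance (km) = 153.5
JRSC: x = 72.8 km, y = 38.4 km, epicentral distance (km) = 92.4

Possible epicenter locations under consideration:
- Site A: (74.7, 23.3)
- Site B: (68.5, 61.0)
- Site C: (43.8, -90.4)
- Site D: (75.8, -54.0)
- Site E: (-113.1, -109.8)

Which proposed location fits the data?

Site D

For each candidate, compare |candidate − station| to the reported distance:
Site A: residuals RCM 46.1, LON 73.0, JRSC 77.2 → max 77.2 km
Site B: residuals RCM 56.4, LON 99.5, JRSC 69.4 → max 99.5 km
Site C: residuals RCM 15.1, LON 44.0, JRSC 39.6 → max 44.0 km
Site D: residuals RCM 0.0, LON 0.0, JRSC 0.0 → max 0.0 km
Site E: residuals RCM 52.0, LON 149.7, JRSC 145.3 → max 149.7 km
Only Site D has all residuals ≈ 0.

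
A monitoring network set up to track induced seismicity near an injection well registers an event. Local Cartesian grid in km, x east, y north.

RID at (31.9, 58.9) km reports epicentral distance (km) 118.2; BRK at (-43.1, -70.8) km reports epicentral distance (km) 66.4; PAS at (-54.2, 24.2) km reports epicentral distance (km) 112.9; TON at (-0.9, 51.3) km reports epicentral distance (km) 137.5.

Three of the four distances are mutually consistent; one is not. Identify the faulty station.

TON

Solve using three stations at a time. Using RID, BRK, PAS (subtract circle equations pairwise → linear system) gives (x, y) ≈ (22.2, -58.9).
Distances from that point to each station vs reported:
  RID: calculated 118.2 vs reported 118.2 → residual 0.0 km
  BRK: calculated 66.4 vs reported 66.4 → residual 0.0 km
  PAS: calculated 112.9 vs reported 112.9 → residual 0.0 km
  TON: calculated 112.6 vs reported 137.5 → residual 24.9 km
RID, BRK, PAS are mutually consistent (residuals ≈ 0); TON is off by 24.9 km.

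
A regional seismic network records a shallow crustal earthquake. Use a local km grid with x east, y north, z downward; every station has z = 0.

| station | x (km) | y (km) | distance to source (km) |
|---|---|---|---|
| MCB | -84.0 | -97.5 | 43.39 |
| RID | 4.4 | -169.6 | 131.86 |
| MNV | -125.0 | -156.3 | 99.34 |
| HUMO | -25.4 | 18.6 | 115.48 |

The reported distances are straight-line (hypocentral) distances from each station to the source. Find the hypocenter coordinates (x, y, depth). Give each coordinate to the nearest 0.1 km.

Each station gives a sphere (x−x_i)² + (y−y_i)² + z² = d_i² (stations at z=0).
Subtracting the MCB sphere from RID and MNV: z² cancels, leaving linear equations in x and y:
176.8 x − 144.2 y = -3283.10
-82.0 x − 117.6 y = 15506.70
Solving: x ≈ -80.395, y ≈ -75.802 km (keep extra digits for the depth step; rounded: -80.4, -75.8).
Then from the MCB sphere: z² = 43.39² − (x + 84.0)² − (y + 97.5)² with x = -80.395, y = -75.802, so z ≈ 37.402 ≈ 37.4 km.

x ≈ -80.4 km, y ≈ -75.8 km, depth ≈ 37.4 km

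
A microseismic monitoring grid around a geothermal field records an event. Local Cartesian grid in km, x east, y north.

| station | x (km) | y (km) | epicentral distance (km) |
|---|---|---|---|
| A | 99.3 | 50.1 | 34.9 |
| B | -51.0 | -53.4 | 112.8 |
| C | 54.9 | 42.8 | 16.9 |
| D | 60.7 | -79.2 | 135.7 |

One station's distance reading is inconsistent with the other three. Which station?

Solve using three stations at a time. Using A, C, D (subtract circle equations pairwise → linear system) gives (x, y) ≈ (65.0, 56.4).
Distances from that point to each station vs reported:
  A: calculated 34.9 vs reported 34.9 → residual 0.0 km
  B: calculated 159.7 vs reported 112.8 → residual 46.9 km
  C: calculated 16.9 vs reported 16.9 → residual 0.0 km
  D: calculated 135.7 vs reported 135.7 → residual 0.0 km
A, C, D are mutually consistent (residuals ≈ 0); B is off by 46.9 km.

B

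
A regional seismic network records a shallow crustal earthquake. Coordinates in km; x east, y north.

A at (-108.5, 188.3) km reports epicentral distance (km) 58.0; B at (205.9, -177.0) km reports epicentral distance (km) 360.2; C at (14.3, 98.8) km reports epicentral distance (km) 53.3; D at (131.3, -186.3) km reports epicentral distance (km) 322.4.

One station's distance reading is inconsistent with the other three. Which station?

A

Solve using three stations at a time. Using B, C, D (subtract circle equations pairwise → linear system) gives (x, y) ≈ (-38.0, 88.1).
Distances from that point to each station vs reported:
  A: calculated 122.5 vs reported 58.0 → residual 64.5 km
  B: calculated 360.2 vs reported 360.2 → residual 0.0 km
  C: calculated 53.3 vs reported 53.3 → residual 0.0 km
  D: calculated 322.4 vs reported 322.4 → residual 0.0 km
B, C, D are mutually consistent (residuals ≈ 0); A is off by 64.5 km.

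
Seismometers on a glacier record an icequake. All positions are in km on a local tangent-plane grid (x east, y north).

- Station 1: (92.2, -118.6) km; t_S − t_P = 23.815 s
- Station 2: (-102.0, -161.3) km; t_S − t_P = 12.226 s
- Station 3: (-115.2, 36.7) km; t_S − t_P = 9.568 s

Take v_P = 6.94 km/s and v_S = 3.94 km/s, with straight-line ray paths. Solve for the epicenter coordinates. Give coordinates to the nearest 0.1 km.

x ≈ -113.9 km, y ≈ -50.5 km

Distance from S−P lag: d = Δt · v_P v_S / (v_P − v_S) = Δt · (6.94·3.94)/(6.94−3.94) ≈ 9.1145·Δt.
So d_Station 1 = 217.06, d_Station 2 = 111.43, d_Station 3 = 87.21 km.
Circle about each station: (x − 92.2)² + (y + 118.6)² = 217.06²; (x + 102.0)² + (y + 161.3)² = 111.43²; (x + 115.2)² + (y − 36.7)² = 87.21².
Subtracting the Station 1 equation from the Station 2 and Station 3 equations removes the quadratic terms:
-388.4 x − 85.4 y = 48553.29
-414.8 x + 310.6 y = 31560.59
Solving the 2×2 system: x ≈ -113.9, y ≈ -50.5 km.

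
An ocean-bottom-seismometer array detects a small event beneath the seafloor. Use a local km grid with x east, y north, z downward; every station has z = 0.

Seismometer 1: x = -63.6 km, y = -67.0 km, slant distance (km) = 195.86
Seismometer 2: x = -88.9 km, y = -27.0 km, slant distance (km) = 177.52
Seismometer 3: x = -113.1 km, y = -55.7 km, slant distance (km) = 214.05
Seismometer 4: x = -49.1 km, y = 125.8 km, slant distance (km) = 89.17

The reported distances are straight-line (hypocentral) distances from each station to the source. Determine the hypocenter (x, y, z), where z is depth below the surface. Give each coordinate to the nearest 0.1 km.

Each station gives a sphere (x−x_i)² + (y−y_i)² + z² = d_i² (stations at z=0).
Subtracting the Seismometer 1 sphere from Seismometer 2 and Seismometer 3: z² cancels, leaving linear equations in x and y:
-50.6 x + 80.0 y = 6946.04
-99.0 x + 22.6 y = -96.12
Solving: x ≈ 24.300, y ≈ 102.196 km (keep extra digits for the depth step; rounded: 24.3, 102.2).
Then from the Seismometer 1 sphere: z² = 195.86² − (x + 63.6)² − (y + 67.0)² with x = 24.300, y = 102.196, so z ≈ 44.804 ≈ 44.8 km.

x ≈ 24.3 km, y ≈ 102.2 km, depth ≈ 44.8 km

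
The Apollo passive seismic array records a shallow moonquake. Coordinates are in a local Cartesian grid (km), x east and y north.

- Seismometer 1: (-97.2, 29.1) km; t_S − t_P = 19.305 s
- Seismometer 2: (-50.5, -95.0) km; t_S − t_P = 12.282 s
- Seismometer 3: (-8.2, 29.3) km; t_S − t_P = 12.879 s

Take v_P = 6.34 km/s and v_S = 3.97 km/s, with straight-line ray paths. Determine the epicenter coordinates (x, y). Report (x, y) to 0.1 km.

78.6 km east, -76.4 km north

Distance from S−P lag: d = Δt · v_P v_S / (v_P − v_S) = Δt · (6.34·3.97)/(6.34−3.97) ≈ 10.6202·Δt.
So d_Seismometer 1 = 205.02, d_Seismometer 2 = 130.44, d_Seismometer 3 = 136.78 km.
Circle about each station: (x + 97.2)² + (y − 29.1)² = 205.02²; (x + 50.5)² + (y + 95.0)² = 130.44²; (x + 8.2)² + (y − 29.3)² = 136.78².
Subtracting the Seismometer 1 equation from the Seismometer 2 and Seismometer 3 equations removes the quadratic terms:
93.4 x − 248.2 y = 26299.21
178.0 x + 0.4 y = 13955.51
Solving the 2×2 system: x ≈ 78.6, y ≈ -76.4 km.
Check against Seismometer 1 (with the unrounded x, y): √((x + 97.2)²+(y − 29.1)²) = 205.00 ≈ 205.02 km. ✓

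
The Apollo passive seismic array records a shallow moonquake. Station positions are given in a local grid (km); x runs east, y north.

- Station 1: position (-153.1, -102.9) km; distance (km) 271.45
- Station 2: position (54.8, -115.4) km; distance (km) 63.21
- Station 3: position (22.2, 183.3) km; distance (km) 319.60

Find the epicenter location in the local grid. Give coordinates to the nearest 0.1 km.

x ≈ 117.7 km, y ≈ -121.7 km

Circle about each station: (x + 153.1)² + (y + 102.9)² = 271.45²; (x − 54.8)² + (y + 115.4)² = 63.21²; (x − 22.2)² + (y − 183.3)² = 319.60².
Subtracting the Station 1 equation from the Station 2 and Station 3 equations removes the quadratic terms:
415.8 x − 25.0 y = 51981.78
350.6 x + 572.4 y = -28395.35
Solving the 2×2 system: x ≈ 117.7, y ≈ -121.7 km.
Check against Station 1 (with the unrounded x, y): √((x + 153.1)²+(y + 102.9)²) = 271.45 ≈ 271.45 km. ✓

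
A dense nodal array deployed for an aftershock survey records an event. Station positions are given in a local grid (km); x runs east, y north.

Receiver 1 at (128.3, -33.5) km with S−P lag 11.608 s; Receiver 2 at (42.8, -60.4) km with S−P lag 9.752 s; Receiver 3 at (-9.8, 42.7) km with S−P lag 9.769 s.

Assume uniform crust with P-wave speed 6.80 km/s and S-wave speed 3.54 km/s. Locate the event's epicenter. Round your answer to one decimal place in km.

Distance from S−P lag: d = Δt · v_P v_S / (v_P − v_S) = Δt · (6.80·3.54)/(6.80−3.54) ≈ 7.3840·Δt.
So d_Receiver 1 = 85.71, d_Receiver 2 = 72.01, d_Receiver 3 = 72.13 km.
Circle about each station: (x − 128.3)² + (y + 33.5)² = 85.71²; (x − 42.8)² + (y + 60.4)² = 72.01²; (x + 9.8)² + (y − 42.7)² = 72.13².
Subtracting the Receiver 1 equation from the Receiver 2 and Receiver 3 equations removes the quadratic terms:
-171.0 x − 53.8 y = -9942.38
-276.2 x + 152.4 y = -13520.34
Solving the 2×2 system: x ≈ 54.8, y ≈ 10.6 km.
Check against Receiver 1 (with the unrounded x, y): √((x − 128.3)²+(y + 33.5)²) = 85.72 ≈ 85.71 km. ✓

x ≈ 54.8 km, y ≈ 10.6 km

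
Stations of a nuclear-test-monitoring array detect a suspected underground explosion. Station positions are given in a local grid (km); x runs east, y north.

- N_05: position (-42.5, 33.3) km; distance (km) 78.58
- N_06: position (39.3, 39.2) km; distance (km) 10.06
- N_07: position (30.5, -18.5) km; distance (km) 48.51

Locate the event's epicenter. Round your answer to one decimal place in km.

Circle about each station: (x + 42.5)² + (y − 33.3)² = 78.58²; (x − 39.3)² + (y − 39.2)² = 10.06²; (x − 30.5)² + (y + 18.5)² = 48.51².
Subtracting the N_05 equation from the N_06 and N_07 equations removes the quadratic terms:
163.6 x + 11.8 y = 6239.60
146.0 x − 103.6 y = 2178.96
Solving the 2×2 system: x ≈ 36.0, y ≈ 29.7 km.

(36.0, 29.7)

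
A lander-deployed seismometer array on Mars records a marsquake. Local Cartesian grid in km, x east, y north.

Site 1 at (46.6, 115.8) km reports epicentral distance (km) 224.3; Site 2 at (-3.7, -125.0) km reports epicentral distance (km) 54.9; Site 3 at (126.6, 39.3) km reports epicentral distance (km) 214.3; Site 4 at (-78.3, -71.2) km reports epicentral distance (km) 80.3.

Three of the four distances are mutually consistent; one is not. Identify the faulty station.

Site 4

Solve using three stations at a time. Using Site 1, Site 2, Site 3 (subtract circle equations pairwise → linear system) gives (x, y) ≈ (-45.2, -88.9).
Distances from that point to each station vs reported:
  Site 1: calculated 224.3 vs reported 224.3 → residual 0.0 km
  Site 2: calculated 55.0 vs reported 54.9 → residual 0.1 km
  Site 3: calculated 214.3 vs reported 214.3 → residual 0.0 km
  Site 4: calculated 37.6 vs reported 80.3 → residual 42.7 km
Site 1, Site 2, Site 3 are mutually consistent (residuals ≈ 0); Site 4 is off by 42.7 km.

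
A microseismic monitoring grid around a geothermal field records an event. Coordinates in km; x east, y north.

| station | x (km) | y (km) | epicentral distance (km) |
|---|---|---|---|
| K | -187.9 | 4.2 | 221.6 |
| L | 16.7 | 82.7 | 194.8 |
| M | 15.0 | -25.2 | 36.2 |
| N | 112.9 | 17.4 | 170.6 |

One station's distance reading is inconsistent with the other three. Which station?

Solve using three stations at a time. Using K, L, N (subtract circle equations pairwise → linear system) gives (x, y) ≈ (1.1, -111.5).
Distances from that point to each station vs reported:
  K: calculated 221.6 vs reported 221.6 → residual 0.0 km
  L: calculated 194.8 vs reported 194.8 → residual 0.0 km
  M: calculated 87.4 vs reported 36.2 → residual 51.2 km
  N: calculated 170.6 vs reported 170.6 → residual 0.0 km
K, L, N are mutually consistent (residuals ≈ 0); M is off by 51.2 km.

M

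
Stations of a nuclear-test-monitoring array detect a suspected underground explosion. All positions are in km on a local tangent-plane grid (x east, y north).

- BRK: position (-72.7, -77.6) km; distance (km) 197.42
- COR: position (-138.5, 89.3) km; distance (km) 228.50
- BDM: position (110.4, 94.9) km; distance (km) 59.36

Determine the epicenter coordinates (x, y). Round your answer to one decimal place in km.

Circle about each station: (x + 72.7)² + (y + 77.6)² = 197.42²; (x + 138.5)² + (y − 89.3)² = 228.50²; (x − 110.4)² + (y − 94.9)² = 59.36².
Subtracting the BRK equation from the COR and BDM equations removes the quadratic terms:
-131.6 x + 333.8 y = 2612.10
366.2 x + 345.0 y = 45338.17
Solving the 2×2 system: x ≈ 84.9, y ≈ 41.3 km.
Check against BRK (with the unrounded x, y): √((x + 72.7)²+(y + 77.6)²) = 197.42 ≈ 197.42 km. ✓

84.9 km east, 41.3 km north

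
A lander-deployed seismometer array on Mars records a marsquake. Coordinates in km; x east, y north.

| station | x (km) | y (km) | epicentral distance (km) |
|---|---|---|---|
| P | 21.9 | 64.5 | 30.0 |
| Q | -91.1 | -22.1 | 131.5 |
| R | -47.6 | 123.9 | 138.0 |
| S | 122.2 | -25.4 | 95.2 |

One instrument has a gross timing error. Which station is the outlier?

Solve using three stations at a time. Using Q, R, S (subtract circle equations pairwise → linear system) gives (x, y) ≈ (35.4, 13.7).
Distances from that point to each station vs reported:
  P: calculated 52.6 vs reported 30.0 → residual 22.6 km
  Q: calculated 131.5 vs reported 131.5 → residual 0.0 km
  R: calculated 138.0 vs reported 138.0 → residual 0.0 km
  S: calculated 95.2 vs reported 95.2 → residual 0.0 km
Q, R, S are mutually consistent (residuals ≈ 0); P is off by 22.6 km.

P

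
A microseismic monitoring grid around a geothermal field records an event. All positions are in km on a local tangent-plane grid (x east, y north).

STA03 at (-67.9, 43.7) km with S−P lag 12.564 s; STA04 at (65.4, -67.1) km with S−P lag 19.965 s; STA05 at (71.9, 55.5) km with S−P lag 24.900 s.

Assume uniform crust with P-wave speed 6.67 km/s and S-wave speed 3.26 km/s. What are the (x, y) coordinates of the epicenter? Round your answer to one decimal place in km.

-58.0 km east, -35.8 km north

Distance from S−P lag: d = Δt · v_P v_S / (v_P − v_S) = Δt · (6.67·3.26)/(6.67−3.26) ≈ 6.3766·Δt.
So d_STA03 = 80.12, d_STA04 = 127.31, d_STA05 = 158.78 km.
Circle about each station: (x + 67.9)² + (y − 43.7)² = 80.12²; (x − 65.4)² + (y + 67.1)² = 127.31²; (x − 71.9)² + (y − 55.5)² = 158.78².
Subtracting the STA03 equation from the STA04 and STA05 equations removes the quadratic terms:
266.6 x − 221.6 y = -7529.15
279.6 x + 23.6 y = -17062.11
Solving the 2×2 system: x ≈ -58.0, y ≈ -35.8 km.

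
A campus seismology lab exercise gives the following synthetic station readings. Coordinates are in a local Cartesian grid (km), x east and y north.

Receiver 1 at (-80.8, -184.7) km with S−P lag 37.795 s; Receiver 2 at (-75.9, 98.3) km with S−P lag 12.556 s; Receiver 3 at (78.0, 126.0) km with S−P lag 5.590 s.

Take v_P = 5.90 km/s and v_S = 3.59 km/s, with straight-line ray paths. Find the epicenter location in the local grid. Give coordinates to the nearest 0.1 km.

(29.9, 143.7)

Distance from S−P lag: d = Δt · v_P v_S / (v_P − v_S) = Δt · (5.90·3.59)/(5.90−3.59) ≈ 9.1693·Δt.
So d_Receiver 1 = 346.55, d_Receiver 2 = 115.13, d_Receiver 3 = 51.26 km.
Circle about each station: (x + 80.8)² + (y + 184.7)² = 346.55²; (x + 75.9)² + (y − 98.3)² = 115.13²; (x − 78.0)² + (y − 126.0)² = 51.26².
Subtracting pairs of circle equations eliminates x²+y² and gives linear equations (the radical axes):
9.8 x + 566.0 y = 81622.96
317.6 x + 621.4 y = 98786.58
Solving the 2×2 system: x ≈ 29.9, y ≈ 143.7 km.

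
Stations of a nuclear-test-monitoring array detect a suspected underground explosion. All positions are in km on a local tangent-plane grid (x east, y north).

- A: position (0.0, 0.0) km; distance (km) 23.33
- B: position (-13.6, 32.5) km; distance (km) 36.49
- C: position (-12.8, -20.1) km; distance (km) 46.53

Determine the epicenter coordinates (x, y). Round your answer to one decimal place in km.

(18.2, 14.6)

Circle about each station: x² + y² = 23.33²; (x + 13.6)² + (y − 32.5)² = 36.49²; (x + 12.8)² + (y + 20.1)² = 46.53².
Subtracting the A equation from the B and C equations removes the quadratic terms:
-27.2 x + 65.0 y = 453.98
-25.6 x − 40.2 y = -1052.90
Solving the 2×2 system: x ≈ 18.2, y ≈ 14.6 km.
Check against A (with the unrounded x, y): √(x²+y²) = 23.33 ≈ 23.33 km. ✓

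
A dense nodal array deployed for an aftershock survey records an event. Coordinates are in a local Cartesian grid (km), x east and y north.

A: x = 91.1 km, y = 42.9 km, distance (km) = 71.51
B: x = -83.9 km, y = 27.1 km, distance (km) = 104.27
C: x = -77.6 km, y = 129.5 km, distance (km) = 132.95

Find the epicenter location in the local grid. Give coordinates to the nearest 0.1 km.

19.7 km east, 38.9 km north

Circle about each station: (x − 91.1)² + (y − 42.9)² = 71.51²; (x + 83.9)² + (y − 27.1)² = 104.27²; (x + 77.6)² + (y − 129.5)² = 132.95².
Subtracting pairs of circle equations eliminates x²+y² and gives linear equations (the radical axes):
-350.0 x − 31.6 y = -8124.55
-337.4 x + 173.2 y = 90.37
Solving the 2×2 system: x ≈ 19.7, y ≈ 38.9 km.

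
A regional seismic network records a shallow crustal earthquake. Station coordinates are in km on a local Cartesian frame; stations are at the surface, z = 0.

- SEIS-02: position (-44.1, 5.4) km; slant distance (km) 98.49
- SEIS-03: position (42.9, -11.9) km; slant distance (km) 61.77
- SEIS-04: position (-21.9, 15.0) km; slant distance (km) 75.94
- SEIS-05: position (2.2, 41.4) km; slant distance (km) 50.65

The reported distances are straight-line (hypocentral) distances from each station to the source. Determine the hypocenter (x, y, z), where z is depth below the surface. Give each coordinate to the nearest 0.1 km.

(42.1, 41.4, 31.2)

Each station gives a sphere (x−x_i)² + (y−y_i)² + z² = d_i² (stations at z=0).
Subtracting the SEIS-02 sphere from SEIS-03 and SEIS-04: z² cancels, leaving linear equations in x and y:
174.0 x − 34.6 y = 5892.80
44.4 x + 19.2 y = 2664.04
Solving: x ≈ 42.099, y ≈ 41.399 km (keep extra digits for the depth step; rounded: 42.1, 41.4).
Then from the SEIS-02 sphere: z² = 98.49² − (x + 44.1)² − (y − 5.4)² with x = 42.099, y = 41.399, so z ≈ 31.210 ≈ 31.2 km.
Check against SEIS-05 (with the unrounded solution): distance 50.66 ≈ 50.65 km. ✓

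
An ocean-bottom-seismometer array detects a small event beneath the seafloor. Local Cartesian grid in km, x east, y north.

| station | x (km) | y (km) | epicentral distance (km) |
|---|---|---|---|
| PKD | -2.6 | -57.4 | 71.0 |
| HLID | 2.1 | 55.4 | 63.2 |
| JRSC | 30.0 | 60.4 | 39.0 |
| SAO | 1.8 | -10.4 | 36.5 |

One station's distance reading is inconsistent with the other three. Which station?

Solve using three stations at a time. Using PKD, HLID, SAO (subtract circle equations pairwise → linear system) gives (x, y) ≈ (36.3, 2.1).
Distances from that point to each station vs reported:
  PKD: calculated 71.1 vs reported 71.0 → residual 0.1 km
  HLID: calculated 63.3 vs reported 63.2 → residual 0.1 km
  JRSC: calculated 58.6 vs reported 39.0 → residual 19.6 km
  SAO: calculated 36.7 vs reported 36.5 → residual 0.2 km
PKD, HLID, SAO are mutually consistent (residuals ≈ 0); JRSC is off by 19.6 km.

JRSC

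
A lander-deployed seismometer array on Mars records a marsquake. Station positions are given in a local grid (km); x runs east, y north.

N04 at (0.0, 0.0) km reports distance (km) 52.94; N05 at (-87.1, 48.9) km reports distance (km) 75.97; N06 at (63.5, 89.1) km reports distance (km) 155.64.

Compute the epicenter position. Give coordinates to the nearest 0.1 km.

Circle about each station: x² + y² = 52.94²; (x + 87.1)² + (y − 48.9)² = 75.97²; (x − 63.5)² + (y − 89.1)² = 155.64².
Subtracting pairs of circle equations eliminates x²+y² and gives linear equations (the radical axes):
-174.2 x + 97.8 y = 7008.82
127.0 x + 178.2 y = -9450.11
Solving the 2×2 system: x ≈ -50.0, y ≈ -17.4 km.

x ≈ -50.0 km, y ≈ -17.4 km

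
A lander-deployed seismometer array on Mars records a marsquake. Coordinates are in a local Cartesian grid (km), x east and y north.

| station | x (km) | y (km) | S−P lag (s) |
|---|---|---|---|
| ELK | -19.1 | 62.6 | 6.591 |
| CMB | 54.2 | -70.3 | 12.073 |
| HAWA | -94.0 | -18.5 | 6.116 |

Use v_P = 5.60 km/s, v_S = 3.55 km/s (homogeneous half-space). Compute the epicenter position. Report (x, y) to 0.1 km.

-38.2 km east, 1.6 km north

Distance from S−P lag: d = Δt · v_P v_S / (v_P − v_S) = Δt · (5.60·3.55)/(5.60−3.55) ≈ 9.6976·Δt.
So d_ELK = 63.92, d_CMB = 117.08, d_HAWA = 59.31 km.
Circle about each station: (x + 19.1)² + (y − 62.6)² = 63.92²; (x − 54.2)² + (y + 70.3)² = 117.08²; (x + 94.0)² + (y + 18.5)² = 59.31².
Subtracting the ELK equation from the CMB and HAWA equations removes the quadratic terms:
146.6 x − 265.8 y = -6025.80
-149.8 x − 162.2 y = 5462.77
Solving the 2×2 system: x ≈ -38.2, y ≈ 1.6 km.
Check against ELK (with the unrounded x, y): √((x + 19.1)²+(y − 62.6)²) = 63.92 ≈ 63.92 km. ✓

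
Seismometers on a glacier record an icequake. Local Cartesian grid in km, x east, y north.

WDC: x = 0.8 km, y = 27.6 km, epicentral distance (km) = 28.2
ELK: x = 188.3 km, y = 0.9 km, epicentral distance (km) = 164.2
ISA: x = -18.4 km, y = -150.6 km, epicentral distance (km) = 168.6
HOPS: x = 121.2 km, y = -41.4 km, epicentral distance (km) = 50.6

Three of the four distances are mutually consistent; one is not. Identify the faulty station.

Solve using three stations at a time. Using WDC, ELK, ISA (subtract circle equations pairwise → linear system) gives (x, y) ≈ (24.5, 12.4).
Distances from that point to each station vs reported:
  WDC: calculated 28.1 vs reported 28.2 → residual 0.1 km
  ELK: calculated 164.2 vs reported 164.2 → residual 0.0 km
  ISA: calculated 168.6 vs reported 168.6 → residual 0.0 km
  HOPS: calculated 110.7 vs reported 50.6 → residual 60.1 km
WDC, ELK, ISA are mutually consistent (residuals ≈ 0); HOPS is off by 60.1 km.

HOPS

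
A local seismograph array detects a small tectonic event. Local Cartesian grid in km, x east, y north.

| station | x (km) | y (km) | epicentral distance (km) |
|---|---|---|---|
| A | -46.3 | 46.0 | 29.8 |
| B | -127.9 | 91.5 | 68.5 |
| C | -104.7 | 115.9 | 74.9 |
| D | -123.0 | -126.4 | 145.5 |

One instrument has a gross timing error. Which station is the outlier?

Solve using three stations at a time. Using A, B, C (subtract circle equations pairwise → linear system) gives (x, y) ≈ (-76.1, 46.7).
Distances from that point to each station vs reported:
  A: calculated 29.8 vs reported 29.8 → residual 0.0 km
  B: calculated 68.5 vs reported 68.5 → residual 0.0 km
  C: calculated 74.9 vs reported 74.9 → residual 0.0 km
  D: calculated 179.3 vs reported 145.5 → residual 33.8 km
A, B, C are mutually consistent (residuals ≈ 0); D is off by 33.8 km.

D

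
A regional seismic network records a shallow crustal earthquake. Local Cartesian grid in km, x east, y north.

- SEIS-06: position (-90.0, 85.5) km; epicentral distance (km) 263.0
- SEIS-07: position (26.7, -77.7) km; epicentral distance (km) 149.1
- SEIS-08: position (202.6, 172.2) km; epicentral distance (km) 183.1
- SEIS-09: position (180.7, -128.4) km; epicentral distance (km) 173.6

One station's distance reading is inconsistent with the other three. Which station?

Solve using three stations at a time. Using SEIS-06, SEIS-07, SEIS-08 (subtract circle equations pairwise → linear system) gives (x, y) ≈ (156.9, -5.1).
Distances from that point to each station vs reported:
  SEIS-06: calculated 263.0 vs reported 263.0 → residual 0.0 km
  SEIS-07: calculated 149.1 vs reported 149.1 → residual 0.0 km
  SEIS-08: calculated 183.1 vs reported 183.1 → residual 0.0 km
  SEIS-09: calculated 125.6 vs reported 173.6 → residual 48.0 km
SEIS-06, SEIS-07, SEIS-08 are mutually consistent (residuals ≈ 0); SEIS-09 is off by 48.0 km.

SEIS-09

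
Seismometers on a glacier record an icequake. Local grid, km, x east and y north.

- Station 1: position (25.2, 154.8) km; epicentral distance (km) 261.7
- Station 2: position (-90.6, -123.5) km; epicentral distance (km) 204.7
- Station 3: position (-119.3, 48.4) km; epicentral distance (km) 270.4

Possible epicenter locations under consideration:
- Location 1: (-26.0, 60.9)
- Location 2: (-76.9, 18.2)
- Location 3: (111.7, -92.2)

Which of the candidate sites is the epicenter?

For each candidate, compare |candidate − station| to the reported distance:
Location 1: residuals Station 1 154.7, Station 2 9.3, Station 3 176.3 → max 176.3 km
Location 2: residuals Station 1 91.2, Station 2 62.3, Station 3 218.3 → max 218.3 km
Location 3: residuals Station 1 0.0, Station 2 0.0, Station 3 0.0 → max 0.0 km
Only Location 3 has all residuals ≈ 0.

Location 3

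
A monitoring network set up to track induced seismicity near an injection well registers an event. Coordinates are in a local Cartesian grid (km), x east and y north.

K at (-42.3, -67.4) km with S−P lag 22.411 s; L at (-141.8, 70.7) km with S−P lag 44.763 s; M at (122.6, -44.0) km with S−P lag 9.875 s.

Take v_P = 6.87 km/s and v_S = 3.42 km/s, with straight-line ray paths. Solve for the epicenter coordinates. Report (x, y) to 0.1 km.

x ≈ 104.6 km, y ≈ -108.8 km

Distance from S−P lag: d = Δt · v_P v_S / (v_P − v_S) = Δt · (6.87·3.42)/(6.87−3.42) ≈ 6.8103·Δt.
So d_K = 152.62, d_L = 304.85, d_M = 67.25 km.
Circle about each station: (x + 42.3)² + (y + 67.4)² = 152.62²; (x + 141.8)² + (y − 70.7)² = 304.85²; (x − 122.6)² + (y + 44.0)² = 67.25².
Subtracting the K equation from the L and M equations removes the quadratic terms:
-199.0 x + 276.2 y = -50866.98
329.8 x + 46.8 y = 29405.01
Solving the 2×2 system: x ≈ 104.6, y ≈ -108.8 km.
Check against K (with the unrounded x, y): √((x + 42.3)²+(y + 67.4)²) = 152.62 ≈ 152.62 km. ✓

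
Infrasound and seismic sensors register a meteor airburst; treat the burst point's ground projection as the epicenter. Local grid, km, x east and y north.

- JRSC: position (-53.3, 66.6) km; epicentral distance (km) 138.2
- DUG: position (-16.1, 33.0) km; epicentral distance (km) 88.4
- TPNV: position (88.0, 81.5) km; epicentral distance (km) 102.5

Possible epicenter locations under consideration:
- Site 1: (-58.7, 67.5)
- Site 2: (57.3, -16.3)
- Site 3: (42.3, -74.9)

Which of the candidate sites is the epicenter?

For each candidate, compare |candidate − station| to the reported distance:
Site 1: residuals JRSC 132.7, DUG 33.6, TPNV 44.9 → max 132.7 km
Site 2: residuals JRSC 0.0, DUG 0.0, TPNV 0.0 → max 0.0 km
Site 3: residuals JRSC 32.6, DUG 34.3, TPNV 60.4 → max 60.4 km
Only Site 2 has all residuals ≈ 0.

Site 2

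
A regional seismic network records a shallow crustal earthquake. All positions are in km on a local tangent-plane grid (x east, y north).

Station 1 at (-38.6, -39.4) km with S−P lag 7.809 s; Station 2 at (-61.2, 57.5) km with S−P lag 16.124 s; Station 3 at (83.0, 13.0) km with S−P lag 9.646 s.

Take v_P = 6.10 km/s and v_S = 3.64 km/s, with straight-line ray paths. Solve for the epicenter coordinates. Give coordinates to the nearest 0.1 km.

29.9 km east, -56.0 km north

Distance from S−P lag: d = Δt · v_P v_S / (v_P − v_S) = Δt · (6.10·3.64)/(6.10−3.64) ≈ 9.0260·Δt.
So d_Station 1 = 70.48, d_Station 2 = 145.54, d_Station 3 = 87.06 km.
Circle about each station: (x + 38.6)² + (y + 39.4)² = 70.48²; (x + 61.2)² + (y − 57.5)² = 145.54²; (x − 83.0)² + (y − 13.0)² = 87.06².
Subtracting the Station 1 equation from the Station 2 and Station 3 equations removes the quadratic terms:
-45.2 x + 193.8 y = -12205.09
243.2 x + 104.8 y = 1403.67
Solving the 2×2 system: x ≈ 29.9, y ≈ -56.0 km.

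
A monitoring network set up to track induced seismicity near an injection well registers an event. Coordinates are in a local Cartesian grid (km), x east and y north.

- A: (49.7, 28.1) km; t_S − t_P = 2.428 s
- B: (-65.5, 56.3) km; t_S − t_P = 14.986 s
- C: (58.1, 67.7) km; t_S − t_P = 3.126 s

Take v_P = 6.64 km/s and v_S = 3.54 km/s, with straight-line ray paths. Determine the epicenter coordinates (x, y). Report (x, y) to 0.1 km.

(47.7, 46.4)

Distance from S−P lag: d = Δt · v_P v_S / (v_P − v_S) = Δt · (6.64·3.54)/(6.64−3.54) ≈ 7.5825·Δt.
So d_A = 18.41, d_B = 113.63, d_C = 23.70 km.
Circle about each station: (x − 49.7)² + (y − 28.1)² = 18.41²; (x + 65.5)² + (y − 56.3)² = 113.63²; (x − 58.1)² + (y − 67.7)² = 23.70².
Subtracting pairs of circle equations eliminates x²+y² and gives linear equations (the radical axes):
-230.4 x + 56.4 y = -8372.61
16.8 x + 79.2 y = 4476.44
Solving the 2×2 system: x ≈ 47.7, y ≈ 46.4 km.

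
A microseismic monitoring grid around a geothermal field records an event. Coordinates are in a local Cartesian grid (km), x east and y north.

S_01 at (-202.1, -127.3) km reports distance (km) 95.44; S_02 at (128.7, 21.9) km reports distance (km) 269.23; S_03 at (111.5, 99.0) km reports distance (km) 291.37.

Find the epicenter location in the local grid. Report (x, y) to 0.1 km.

(-122.8, -74.2)

Circle about each station: (x + 202.1)² + (y + 127.3)² = 95.44²; (x − 128.7)² + (y − 21.9)² = 269.23²; (x − 111.5)² + (y − 99.0)² = 291.37².
Subtracting the S_01 equation from the S_02 and S_03 equations removes the quadratic terms:
661.6 x + 298.4 y = -103382.40
627.2 x + 452.6 y = -110604.13
Solving the 2×2 system: x ≈ -122.8, y ≈ -74.2 km.
Check against S_01 (with the unrounded x, y): √((x + 202.1)²+(y + 127.3)²) = 95.44 ≈ 95.44 km. ✓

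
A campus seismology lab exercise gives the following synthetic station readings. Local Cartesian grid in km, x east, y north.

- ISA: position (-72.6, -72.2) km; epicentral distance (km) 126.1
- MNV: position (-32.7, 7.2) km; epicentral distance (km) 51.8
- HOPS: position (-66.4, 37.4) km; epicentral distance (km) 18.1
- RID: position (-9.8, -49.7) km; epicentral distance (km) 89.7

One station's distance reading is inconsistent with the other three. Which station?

Solve using three stations at a time. Using ISA, MNV, HOPS (subtract circle equations pairwise → linear system) gives (x, y) ≈ (-57.0, 52.9).
Distances from that point to each station vs reported:
  ISA: calculated 126.1 vs reported 126.1 → residual 0.0 km
  MNV: calculated 51.8 vs reported 51.8 → residual 0.0 km
  HOPS: calculated 18.1 vs reported 18.1 → residual 0.0 km
  RID: calculated 113.0 vs reported 89.7 → residual 23.3 km
ISA, MNV, HOPS are mutually consistent (residuals ≈ 0); RID is off by 23.3 km.

RID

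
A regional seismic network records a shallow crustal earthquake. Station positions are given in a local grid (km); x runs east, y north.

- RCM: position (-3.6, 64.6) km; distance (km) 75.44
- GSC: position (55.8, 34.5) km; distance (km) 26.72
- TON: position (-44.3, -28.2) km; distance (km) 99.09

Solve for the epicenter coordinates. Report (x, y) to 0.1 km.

Circle about each station: (x + 3.6)² + (y − 64.6)² = 75.44²; (x − 55.8)² + (y − 34.5)² = 26.72²; (x + 44.3)² + (y + 28.2)² = 99.09².
Subtracting the RCM equation from the GSC and TON equations removes the quadratic terms:
118.8 x − 60.2 y = 5095.01
-81.4 x − 185.6 y = -5556.02
Solving the 2×2 system: x ≈ 47.5, y ≈ 9.1 km.
Check against RCM (with the unrounded x, y): √((x + 3.6)²+(y − 64.6)²) = 75.44 ≈ 75.44 km. ✓

x ≈ 47.5 km, y ≈ 9.1 km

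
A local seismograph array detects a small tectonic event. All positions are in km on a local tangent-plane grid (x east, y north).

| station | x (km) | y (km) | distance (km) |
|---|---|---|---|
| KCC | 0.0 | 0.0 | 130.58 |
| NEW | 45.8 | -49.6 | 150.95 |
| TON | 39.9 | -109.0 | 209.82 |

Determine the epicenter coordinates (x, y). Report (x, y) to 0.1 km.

(89.8, 94.8)

Circle about each station: x² + y² = 130.58²; (x − 45.8)² + (y + 49.6)² = 150.95²; (x − 39.9)² + (y + 109.0)² = 209.82².
Subtracting pairs of circle equations eliminates x²+y² and gives linear equations (the radical axes):
91.6 x − 99.2 y = -1176.97
79.8 x − 218.0 y = -13500.29
Solving the 2×2 system: x ≈ 89.8, y ≈ 94.8 km.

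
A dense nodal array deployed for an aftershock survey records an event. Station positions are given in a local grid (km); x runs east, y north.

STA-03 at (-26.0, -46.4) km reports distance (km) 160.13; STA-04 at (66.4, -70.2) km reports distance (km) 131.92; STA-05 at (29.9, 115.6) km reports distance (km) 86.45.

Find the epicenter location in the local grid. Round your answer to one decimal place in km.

Circle about each station: (x + 26.0)² + (y + 46.4)² = 160.13²; (x − 66.4)² + (y + 70.2)² = 131.92²; (x − 29.9)² + (y − 115.6)² = 86.45².
Subtracting pairs of circle equations eliminates x²+y² and gives linear equations (the radical axes):
184.8 x − 47.6 y = 14746.77
111.8 x + 324.0 y = 29596.42
Solving the 2×2 system: x ≈ 94.9, y ≈ 58.6 km.

x ≈ 94.9 km, y ≈ 58.6 km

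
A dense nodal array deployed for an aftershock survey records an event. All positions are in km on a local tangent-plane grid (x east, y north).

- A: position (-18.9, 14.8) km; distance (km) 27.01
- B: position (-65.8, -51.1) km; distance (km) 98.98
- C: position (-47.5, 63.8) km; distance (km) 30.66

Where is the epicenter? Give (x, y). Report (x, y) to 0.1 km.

x ≈ -27.8 km, y ≈ 40.3 km

Circle about each station: (x + 18.9)² + (y − 14.8)² = 27.01²; (x + 65.8)² + (y + 51.1)² = 98.98²; (x + 47.5)² + (y − 63.8)² = 30.66².
Subtracting the A equation from the B and C equations removes the quadratic terms:
-93.8 x − 131.8 y = -2702.90
-57.2 x + 98.0 y = 5539.94
Solving the 2×2 system: x ≈ -27.8, y ≈ 40.3 km.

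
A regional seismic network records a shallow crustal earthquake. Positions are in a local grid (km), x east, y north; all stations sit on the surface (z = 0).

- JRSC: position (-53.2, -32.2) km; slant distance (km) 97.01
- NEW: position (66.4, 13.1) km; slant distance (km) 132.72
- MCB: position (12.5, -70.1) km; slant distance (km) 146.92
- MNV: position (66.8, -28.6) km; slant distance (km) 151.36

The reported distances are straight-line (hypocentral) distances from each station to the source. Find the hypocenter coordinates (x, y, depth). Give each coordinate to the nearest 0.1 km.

Each station gives a sphere (x−x_i)² + (y−y_i)² + z² = d_i² (stations at z=0).
Subtracting the JRSC sphere from NEW and MCB: z² cancels, leaving linear equations in x and y:
239.2 x + 90.6 y = -7490.17
131.4 x − 75.8 y = -10971.37
Solving: x ≈ -51.996, y ≈ 54.606 km (keep extra digits for the depth step; rounded: -52.0, 54.6).
Then from the JRSC sphere: z² = 97.01² − (x + 53.2)² − (y + 32.2)² with x = -51.996, y = 54.606, so z ≈ 43.292 ≈ 43.3 km.

x ≈ -52.0 km, y ≈ 54.6 km, depth ≈ 43.3 km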